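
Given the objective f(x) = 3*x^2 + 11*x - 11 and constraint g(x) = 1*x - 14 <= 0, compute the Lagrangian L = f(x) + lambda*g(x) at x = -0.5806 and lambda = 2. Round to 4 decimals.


Step 1: Evaluate f(x).
f(-0.5806) = 3*(-0.5806)^2 + 11*(-0.5806) - 11 = -16.3753
Step 2: Evaluate g(x).
g(-0.5806) = 1*-0.5806 - 14 = -14.5806
Step 3: Compute Lagrangian.
L = -16.3753 + 2*-14.5806 = -45.5365


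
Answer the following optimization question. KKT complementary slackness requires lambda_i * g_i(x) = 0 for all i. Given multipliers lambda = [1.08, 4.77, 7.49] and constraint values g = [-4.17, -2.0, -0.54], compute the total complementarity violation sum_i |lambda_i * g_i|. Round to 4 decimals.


KKT complementary slackness check:
lambda_1 * g_1 = 1.08 * -4.17 = -4.5036
lambda_2 * g_2 = 4.77 * -2.0 = -9.54
lambda_3 * g_3 = 7.49 * -0.54 = -4.0446
Total violation = 4.5036 + 9.54 + 4.0446 = 18.0882


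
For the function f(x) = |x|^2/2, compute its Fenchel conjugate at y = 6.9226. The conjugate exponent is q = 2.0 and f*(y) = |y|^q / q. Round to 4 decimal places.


The conjugate exponent q satisfies 1/p + 1/q = 1.
p = 2, so q = 2/(2 - 1) = 2.0
|y|^q = 6.9226^2.0 = 47.9224
f*(6.9226) = 47.9224 / 2.0 = 23.9612


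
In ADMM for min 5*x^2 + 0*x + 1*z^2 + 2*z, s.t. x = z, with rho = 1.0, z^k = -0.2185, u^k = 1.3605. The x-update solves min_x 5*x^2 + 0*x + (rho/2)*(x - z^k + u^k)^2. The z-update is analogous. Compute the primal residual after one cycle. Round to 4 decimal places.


ADMM iteration with rho = 1.0, z^k = -0.2185, u^k = 1.3605
Step 1: x-update.
Minimize 5*x^2 + 0*x + (1.0/2)*(x + 0.2185 + 1.3605)^2
FOC: (2*5 + 1.0)*x = 0 + 1.0*(-0.2185 - 1.3605)
x^{k+1} = -0.1435
Step 2: z-update.
Minimize 1*z^2 + 2*z + (1.0/2)*(-0.1435 - z + 1.3605)^2
FOC: (2*1 + 1.0)*z = -2 + 1.0*(-0.1435 + 1.3605)
z^{k+1} = -0.261
Step 3: u-update.
u^{k+1} = 1.3605 - 0.1435 + 0.261 = 1.478
Step 4: Primal residual = |-0.1435 + 0.261| = 0.1175


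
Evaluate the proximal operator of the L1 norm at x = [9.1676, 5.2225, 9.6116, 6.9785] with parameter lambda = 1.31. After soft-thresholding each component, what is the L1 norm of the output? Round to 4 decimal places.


Soft-thresholding with lambda = 1.31:
prox(9.1676) = sign(9.1676)*max(|9.1676| - 1.31, 0) = 7.8576
prox(5.2225) = sign(5.2225)*max(|5.2225| - 1.31, 0) = 3.9125
prox(9.6116) = sign(9.6116)*max(|9.6116| - 1.31, 0) = 8.3016
prox(6.9785) = sign(6.9785)*max(|6.9785| - 1.31, 0) = 5.6685
prox(x) = [7.8576, 3.9125, 8.3016, 5.6685]
||prox(x)||_1 = 7.8576 + 3.9125 + 8.3016 + 5.6685 = 25.7402


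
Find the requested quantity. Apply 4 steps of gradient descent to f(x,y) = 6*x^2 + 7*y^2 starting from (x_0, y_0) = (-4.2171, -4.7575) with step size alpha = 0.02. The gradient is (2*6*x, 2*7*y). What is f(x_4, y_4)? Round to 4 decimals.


Gradient descent on f(x,y) = 6*x^2 + 7*y^2.
Starting point: (-4.2171, -4.7575), alpha = 0.02
Step 1: grad_x = 2*6*-4.2171 = -50.6052, grad_y = 2*7*-4.7575 = -66.605
  x_1 = -4.2171 - 0.02*-50.6052 = -3.205
  y_1 = -4.7575 - 0.02*-66.605 = -3.4254
Step 2: grad_x = 2*6*-3.205 = -38.46, grad_y = 2*7*-3.4254 = -47.9556
  x_2 = -3.205 - 0.02*-38.46 = -2.4358
  y_2 = -3.4254 - 0.02*-47.9556 = -2.4663
Step 3: grad_x = 2*6*-2.4358 = -29.2296, grad_y = 2*7*-2.4663 = -34.528
  x_3 = -2.4358 - 0.02*-29.2296 = -1.8512
  y_3 = -2.4663 - 0.02*-34.528 = -1.7757
Step 4: grad_x = 2*6*-1.8512 = -22.2145, grad_y = 2*7*-1.7757 = -24.8602
  x_4 = -1.8512 - 0.02*-22.2145 = -1.4069
  y_4 = -1.7757 - 0.02*-24.8602 = -1.2785
f(-1.4069, -1.2785) = 6*(-1.4069)^2 + 7*(-1.2785)^2 = 23.3188


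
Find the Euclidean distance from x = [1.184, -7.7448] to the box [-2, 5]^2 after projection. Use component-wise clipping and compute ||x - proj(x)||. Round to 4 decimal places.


Project each component onto [-2, 5].
clip(1.184) = 1.184, clip(-7.7448) = -2.0
Projection = [1.184, -2.0]
Squared diffs: [0.0, 33.0027]
Distance = sqrt(33.0027) = 5.7448


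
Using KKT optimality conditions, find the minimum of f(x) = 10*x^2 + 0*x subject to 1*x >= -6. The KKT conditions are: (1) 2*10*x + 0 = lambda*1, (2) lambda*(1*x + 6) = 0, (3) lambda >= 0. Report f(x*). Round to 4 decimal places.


Step 1: Try lambda = 0 (constraint inactive).
Stationarity: 2*10*x + 0 = 0
x* = 0/(2*10) = 0.0
Check constraint: 1*0.0 = 0.0 >= -6 -- satisfied.
Step 2: Compute optimal value.
f(x*) = 10*0.0^2 + 0*0.0 = 0.0


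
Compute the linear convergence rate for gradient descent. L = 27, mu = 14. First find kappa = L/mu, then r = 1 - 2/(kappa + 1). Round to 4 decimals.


Step 1: Compute the condition number.
kappa = L/mu = 27/14 = 1.9286
Step 2: Compute the convergence rate.
r = 1 - 2/(kappa + 1) = 1 - 2*mu/(L + mu) = (L - mu)/(L + mu) = 13/41 = 0.3171


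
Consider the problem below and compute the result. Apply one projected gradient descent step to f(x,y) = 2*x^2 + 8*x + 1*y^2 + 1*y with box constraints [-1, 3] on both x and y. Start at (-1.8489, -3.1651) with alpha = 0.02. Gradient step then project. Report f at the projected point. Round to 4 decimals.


Step 1: Compute gradient at (-1.8489, -3.1651).
grad_x = 2*2*-1.8489 + 8 = 0.6044
grad_y = 2*1*-3.1651 + 1 = -5.3302
Step 2: Gradient step.
x_raw = -1.8489 - 0.02*0.6044 = -1.861
y_raw = -3.1651 - 0.02*-5.3302 = -3.0585
Step 3: Project onto [-1, 3].
x_proj = clip(-1.861) = -1.0
y_proj = clip(-3.0585) = -1.0
Step 4: Evaluate f.
f(-1.0, -1.0) = -6.0


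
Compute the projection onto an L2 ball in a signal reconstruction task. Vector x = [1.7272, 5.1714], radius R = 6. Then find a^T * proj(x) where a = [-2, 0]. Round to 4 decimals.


Step 1: Compute ||x|| (intermediates to 6 decimals).
||x|| = sqrt(1.7272^2 + 5.1714^2) = 5.45221
Step 2: Project.
Since ||x|| <= R, proj = x (no scaling needed).
proj(x) = [1.7272, 5.1714]
Step 3: Dot product.
a^T * proj(x) = -2*1.7272 + 0*5.1714 = -3.4544


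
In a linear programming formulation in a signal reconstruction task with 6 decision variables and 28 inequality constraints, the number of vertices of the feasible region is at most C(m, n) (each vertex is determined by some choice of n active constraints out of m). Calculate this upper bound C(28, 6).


Each vertex corresponds to some choice of n active constraints out of m, so the number of vertices is at most C(m, n) = m! / (n!(m-n)!).
m = 28, n = 6
Numerator: 28 * 27 * 26 * 25 * 24 * 23
Denominator: 6! = 720
C(28, 6) = 376740


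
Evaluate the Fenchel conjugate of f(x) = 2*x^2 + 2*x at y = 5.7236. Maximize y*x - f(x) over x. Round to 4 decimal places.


f*(y) = sup_x {y*x - a*x^2 - b*x} = sup_x {(y-b)*x - a*x^2}
FOC: (y - b) - 2a*x = 0 => x* = (y - b)/(2a)
x* = (5.7236 - 2)/(2*2) = 0.9309
f*(5.7236) = (y-b)^2/(4a) = (5.7236 - 2)^2/(4*2)
= 13.8652/8 = 1.7331


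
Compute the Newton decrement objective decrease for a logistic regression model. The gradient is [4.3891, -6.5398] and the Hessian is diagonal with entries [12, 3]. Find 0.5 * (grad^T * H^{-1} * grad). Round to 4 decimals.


Step 1: H is diagonal, so H^(-1) * g = [0.3658, -2.1799].
Step 2: g^T H^(-1) g = sum_i g_i^2 / H_ii
  = (4.3891)^2/12 + (-6.5398)^2/3
  = 1.6053 + 14.2563 = 15.8617
Step 3: Objective decrease = 0.5 * g^T H^(-1) g = 7.9308


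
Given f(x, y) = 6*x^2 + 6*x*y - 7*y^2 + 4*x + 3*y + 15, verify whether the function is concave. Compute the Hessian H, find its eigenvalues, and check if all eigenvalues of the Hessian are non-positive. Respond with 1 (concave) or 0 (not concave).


The Hessian of f(x,y) = 6*x^2 + 6*x*y - 7*y^2 + 4*x + 3*y + 15 is:
H = [[12, 6], [6, -14]]
Trace = 12 - 14 = -2
Determinant = 12*-14 - (6)^2 = -204
Discriminant = (-2)^2 - 4*-204 = 820.0
Eigenvalues: lambda_1 = -15.3178, lambda_2 = 13.3178
The function is not concave.

0


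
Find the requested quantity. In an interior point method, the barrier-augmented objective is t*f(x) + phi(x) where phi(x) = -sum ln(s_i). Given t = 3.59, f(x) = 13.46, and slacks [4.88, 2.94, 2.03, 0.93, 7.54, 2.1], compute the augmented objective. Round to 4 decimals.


Step 1: Compute log-barrier.
ln values: [1.5851, 1.0784, 0.708, -0.0726, 2.0202, 0.7419]
phi = -(1.5851 + 1.0784 + 0.708 - 0.0726 + 2.0202 + 0.7419) = -6.0612
Step 2: Compute augmented objective.
t*f(x) = 3.59*13.46 = 48.3214
Total = 48.3214 - 6.0612 = 42.2602


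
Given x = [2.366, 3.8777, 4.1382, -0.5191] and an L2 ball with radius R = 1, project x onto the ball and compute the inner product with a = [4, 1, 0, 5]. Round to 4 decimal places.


Step 1: Compute ||x|| (intermediates to 6 decimals).
||x|| = sqrt(2.366^2 + 3.8777^2 + 4.1382^2 + (-0.5191)^2) = 6.16674
Step 2: Project.
Since ||x|| > R, scale = R/||x|| = 1/6.16674 = 0.16216, proj(x) = scale * x
proj(x) = [0.383671, 0.628808, 0.671051, -0.084177]
Step 3: Dot product.
a^T * proj(x) = 4*0.383671 + 1*0.628808 + 0*0.671051 + 5*(-0.084177) = 1.7426


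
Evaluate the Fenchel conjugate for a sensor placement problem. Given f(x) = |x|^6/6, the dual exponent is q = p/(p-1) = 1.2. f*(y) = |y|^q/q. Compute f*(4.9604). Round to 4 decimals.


The conjugate exponent q satisfies 1/p + 1/q = 1.
p = 6, so q = 6/(6 - 1) = 1.2
|y|^q = 4.9604^1.2 = 6.8331
f*(4.9604) = 6.8331 / 1.2 = 5.6943


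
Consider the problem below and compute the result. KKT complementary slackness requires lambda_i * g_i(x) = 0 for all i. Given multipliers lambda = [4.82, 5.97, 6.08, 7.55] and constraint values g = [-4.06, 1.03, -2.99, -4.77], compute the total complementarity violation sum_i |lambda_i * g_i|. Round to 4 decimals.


KKT complementary slackness check:
lambda_1 * g_1 = 4.82 * -4.06 = -19.5692
lambda_2 * g_2 = 5.97 * 1.03 = 6.1491
lambda_3 * g_3 = 6.08 * -2.99 = -18.1792
lambda_4 * g_4 = 7.55 * -4.77 = -36.0135
Total violation = 19.5692 + 6.1491 + 18.1792 + 36.0135 = 79.911


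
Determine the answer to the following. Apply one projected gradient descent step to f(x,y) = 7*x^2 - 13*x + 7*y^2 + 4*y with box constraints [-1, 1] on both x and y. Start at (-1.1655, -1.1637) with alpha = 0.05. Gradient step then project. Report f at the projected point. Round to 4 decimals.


Step 1: Compute gradient at (-1.1655, -1.1637).
grad_x = 2*7*-1.1655 - 13 = -29.317
grad_y = 2*7*-1.1637 + 4 = -12.2918
Step 2: Gradient step.
x_raw = -1.1655 - 0.05*-29.317 = 0.3004
y_raw = -1.1637 - 0.05*-12.2918 = -0.5491
Step 3: Project onto [-1, 1].
x_proj = clip(0.3004) = 0.3004
y_proj = clip(-0.5491) = -0.5491
Step 4: Evaluate f.
f(0.3004, -0.5491) = -3.3589


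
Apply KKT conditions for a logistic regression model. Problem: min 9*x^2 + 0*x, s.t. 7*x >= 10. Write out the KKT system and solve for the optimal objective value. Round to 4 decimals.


Step 1: Try lambda = 0 (constraint inactive).
x_unc = 0/(2*9) = 0.0
Check: 7*0.0 = 0.0 < 10 -- violated!
Step 2: Constraint must be active: 7*x = 10
x* = 10/7 = 1.4286 (rounded; the exact value 10/7 is used below)
lambda = (2*9*(10/7) + 0)/7 = 3.6735
Step 3: Compute optimal value.
f(x*) = 9*(10/7)^2 + 0*(10/7) = 18.3673


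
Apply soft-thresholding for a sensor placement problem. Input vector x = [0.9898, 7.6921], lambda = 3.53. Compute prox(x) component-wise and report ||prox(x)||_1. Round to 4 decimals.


Soft-thresholding with lambda = 3.53:
prox(0.9898) = sign(0.9898)*max(|0.9898| - 3.53, 0) = 0.0
prox(7.6921) = sign(7.6921)*max(|7.6921| - 3.53, 0) = 4.1621
prox(x) = [0.0, 4.1621]
||prox(x)||_1 = 0.0 + 4.1621 = 4.1621


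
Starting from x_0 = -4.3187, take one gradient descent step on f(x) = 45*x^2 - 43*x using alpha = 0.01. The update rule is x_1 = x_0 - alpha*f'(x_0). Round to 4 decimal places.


We compute the gradient at x_0 and apply the update.
f'(x) = 90*x - 43
f'(-4.3187) = 90*-4.3187 - 43 = -431.683
x_1 = -4.3187 - 0.01*-431.683 = -0.0019


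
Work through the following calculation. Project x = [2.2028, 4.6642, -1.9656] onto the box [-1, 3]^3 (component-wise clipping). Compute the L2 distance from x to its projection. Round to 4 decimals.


Project each component onto [-1, 3].
clip(2.2028) = 2.2028, clip(4.6642) = 3.0, clip(-1.9656) = -1.0
Projection = [2.2028, 3.0, -1.0]
Squared diffs: [0.0, 2.7696, 0.9324]
Distance = sqrt(3.702) = 1.924


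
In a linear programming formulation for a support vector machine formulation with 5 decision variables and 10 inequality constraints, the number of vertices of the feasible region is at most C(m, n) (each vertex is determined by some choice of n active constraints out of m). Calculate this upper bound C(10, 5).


Each vertex corresponds to some choice of n active constraints out of m, so the number of vertices is at most C(m, n) = m! / (n!(m-n)!).
m = 10, n = 5
Numerator: 10 * 9 * 8 * 7 * 6
Denominator: 5! = 120
C(10, 5) = 252


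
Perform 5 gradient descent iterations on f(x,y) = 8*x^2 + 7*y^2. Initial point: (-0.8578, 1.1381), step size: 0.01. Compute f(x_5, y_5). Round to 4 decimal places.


Gradient descent on f(x,y) = 8*x^2 + 7*y^2.
Starting point: (-0.8578, 1.1381), alpha = 0.01
Step 1: grad_x = 2*8*-0.8578 = -13.7248, grad_y = 2*7*1.1381 = 15.9334
  x_1 = -0.8578 - 0.01*-13.7248 = -0.7206
  y_1 = 1.1381 - 0.01*15.9334 = 0.9788
Step 2: grad_x = 2*8*-0.7206 = -11.5288, grad_y = 2*7*0.9788 = 13.7027
  x_2 = -0.7206 - 0.01*-11.5288 = -0.6053
  y_2 = 0.9788 - 0.01*13.7027 = 0.8417
Step 3: grad_x = 2*8*-0.6053 = -9.6842, grad_y = 2*7*0.8417 = 11.7843
  x_3 = -0.6053 - 0.01*-9.6842 = -0.5084
  y_3 = 0.8417 - 0.01*11.7843 = 0.7239
Step 4: grad_x = 2*8*-0.5084 = -8.1347, grad_y = 2*7*0.7239 = 10.1345
  x_4 = -0.5084 - 0.01*-8.1347 = -0.4271
  y_4 = 0.7239 - 0.01*10.1345 = 0.6225
Step 5: grad_x = 2*8*-0.4271 = -6.8332, grad_y = 2*7*0.6225 = 8.7157
  x_5 = -0.4271 - 0.01*-6.8332 = -0.3587
  y_5 = 0.6225 - 0.01*8.7157 = 0.5354
f(-0.3587, 0.5354) = 8*(-0.3587)^2 + 7*0.5354^2 = 3.0361


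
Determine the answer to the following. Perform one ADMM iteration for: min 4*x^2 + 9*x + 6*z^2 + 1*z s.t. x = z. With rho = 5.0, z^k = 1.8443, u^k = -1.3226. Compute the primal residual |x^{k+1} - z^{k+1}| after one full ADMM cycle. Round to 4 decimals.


ADMM iteration with rho = 5.0, z^k = 1.8443, u^k = -1.3226
Step 1: x-update.
Minimize 4*x^2 + 9*x + (5.0/2)*(x - 1.8443 - 1.3226)^2
FOC: (2*4 + 5.0)*x = -9 + 5.0*(1.8443 + 1.3226)
x^{k+1} = 0.5257
Step 2: z-update.
Minimize 6*z^2 + 1*z + (5.0/2)*(0.5257 - z - 1.3226)^2
FOC: (2*6 + 5.0)*z = -1 + 5.0*(0.5257 - 1.3226)
z^{k+1} = -0.2932
Step 3: u-update.
u^{k+1} = -1.3226 + 0.5257 + 0.2932 = -0.5037
Step 4: Primal residual = |0.5257 + 0.2932| = 0.8189


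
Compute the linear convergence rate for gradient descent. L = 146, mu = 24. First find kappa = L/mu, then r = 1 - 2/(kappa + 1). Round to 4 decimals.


Step 1: Compute the condition number.
kappa = L/mu = 146/24 = 6.0833
Step 2: Compute the convergence rate.
r = 1 - 2/(kappa + 1) = 1 - 2*mu/(L + mu) = (L - mu)/(L + mu) = 122/170 = 0.7176


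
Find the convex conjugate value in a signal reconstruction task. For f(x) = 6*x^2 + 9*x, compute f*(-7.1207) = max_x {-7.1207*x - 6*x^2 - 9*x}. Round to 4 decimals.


f*(y) = sup_x {y*x - a*x^2 - b*x} = sup_x {(y-b)*x - a*x^2}
FOC: (y - b) - 2a*x = 0 => x* = (y - b)/(2a)
x* = (-7.1207 - 9)/(2*6) = -1.3434
f*(-7.1207) = (y-b)^2/(4a) = (-7.1207 - 9)^2/(4*6)
= 259.877/24 = 10.8282


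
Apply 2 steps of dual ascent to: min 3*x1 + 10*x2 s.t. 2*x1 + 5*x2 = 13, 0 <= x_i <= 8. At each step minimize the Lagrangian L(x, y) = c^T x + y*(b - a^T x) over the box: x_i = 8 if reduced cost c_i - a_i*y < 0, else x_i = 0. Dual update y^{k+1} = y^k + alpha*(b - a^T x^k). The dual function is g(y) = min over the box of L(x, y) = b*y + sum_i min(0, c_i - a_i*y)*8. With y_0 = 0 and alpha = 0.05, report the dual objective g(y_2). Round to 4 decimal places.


Dual ascent for LP: min 3*x1 + 10*x2, 2*x1 + 5*x2 = 13, 0 <= x_i <= 8
Step 1: y^k = 0.0, reduced costs: (3.0, 10.0)
  x^k = (0.0, 0.0), subgradient = b - a^T x = 13.0
  y^{k+1} = 0.0 + 0.05*13.0 = 0.65
Step 2: y^k = 0.65, reduced costs: (1.7, 6.75)
  x^k = (0.0, 0.0), subgradient = b - a^T x = 13.0
  y^{k+1} = 0.65 + 0.05*13.0 = 1.3
Dual objective at y_2 = 1.3: reduced costs (0.4, 3.5), box minimizer x = (0.0, 0.0)
g(y_2) = b*y + (c1 - a1*y)*x1 + (c2 - a2*y)*x2 = 13*1.3 + 0.4*0.0 + 3.5*0.0 = 16.9 + 0.0 + 0.0 = 16.9


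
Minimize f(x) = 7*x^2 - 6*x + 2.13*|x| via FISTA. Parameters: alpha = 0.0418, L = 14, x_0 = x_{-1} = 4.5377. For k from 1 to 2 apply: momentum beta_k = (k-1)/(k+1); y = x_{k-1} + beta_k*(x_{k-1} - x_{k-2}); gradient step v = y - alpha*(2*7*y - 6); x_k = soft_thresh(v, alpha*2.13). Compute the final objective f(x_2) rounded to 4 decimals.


FISTA on f(x) = 7*x^2 - 6*x + 2.13*|x|
L = 14, alpha = 0.0418
Iteration 1: beta = 0.0, y = 4.5377 + 0.0*(4.5377 - 4.5377) = 4.5377
  grad(y) = 57.5278, v = y - alpha*grad = 2.133
  prox(v) = soft_thresh(2.133, 0.089) = 2.044
Iteration 2: beta = 0.3333, y = 2.044 + 0.3333*(2.044 - 4.5377) = 1.2128
  grad(y) = 10.9788, v = y - alpha*grad = 0.7539
  prox(v) = soft_thresh(0.7539, 0.089) = 0.6648
f(x_2) = 7*0.6648^2 - 6*0.6648 + 2.13*|0.6648| = 0.5211


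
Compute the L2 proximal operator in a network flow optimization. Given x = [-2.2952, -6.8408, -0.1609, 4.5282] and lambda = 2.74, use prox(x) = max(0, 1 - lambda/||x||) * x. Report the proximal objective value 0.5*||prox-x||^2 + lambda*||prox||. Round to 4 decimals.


Step 1: Compute ||x||.
||x|| = 8.5203
Step 2: Compute scaling factor.
scale = max(0, 1 - 2.74/8.5203) = 0.6784
Step 3: prox(x) = [-1.5571, -4.6409, -0.1092, 3.072]
||prox(x)|| = 5.7803
Step 4: Proximal objective.
0.5*||prox-x||^2 = 3.7538
lambda*||prox|| = 15.838
Total = 19.5917


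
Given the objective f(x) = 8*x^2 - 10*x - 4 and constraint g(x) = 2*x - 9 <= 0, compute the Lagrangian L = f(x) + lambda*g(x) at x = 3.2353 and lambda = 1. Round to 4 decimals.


Step 1: Evaluate f(x).
f(3.2353) = 8*3.2353^2 - 10*3.2353 - 4 = 47.3843
Step 2: Evaluate g(x).
g(3.2353) = 2*3.2353 - 9 = -2.5294
Step 3: Compute Lagrangian.
L = 47.3843 + 1*-2.5294 = 44.8549


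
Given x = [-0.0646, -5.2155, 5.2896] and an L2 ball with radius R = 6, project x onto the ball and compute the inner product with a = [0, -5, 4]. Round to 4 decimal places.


Step 1: Compute ||x|| (intermediates to 6 decimals).
||x|| = sqrt((-0.0646)^2 + (-5.2155)^2 + 5.2896^2) = 7.428693
Step 2: Project.
Since ||x|| > R, scale = R/||x|| = 6/7.428693 = 0.807679, proj(x) = scale * x
proj(x) = [-0.052176, -4.21245, 4.272299]
Step 3: Dot product.
a^T * proj(x) = 0*(-0.052176) - 5*(-4.21245) + 4*4.272299 = 38.1514


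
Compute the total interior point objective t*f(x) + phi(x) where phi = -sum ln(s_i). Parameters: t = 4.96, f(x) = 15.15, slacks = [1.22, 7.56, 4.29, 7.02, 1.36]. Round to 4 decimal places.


Step 1: Compute log-barrier.
ln values: [0.1989, 2.0229, 1.4563, 1.9488, 0.3075]
phi = -(0.1989 + 2.0229 + 1.4563 + 1.9488 + 0.3075) = -5.9343
Step 2: Compute augmented objective.
t*f(x) = 4.96*15.15 = 75.144
Total = 75.144 - 5.9343 = 69.2097


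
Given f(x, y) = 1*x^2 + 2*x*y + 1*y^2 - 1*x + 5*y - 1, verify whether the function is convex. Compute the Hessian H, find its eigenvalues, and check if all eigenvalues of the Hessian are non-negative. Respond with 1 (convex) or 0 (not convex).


The Hessian of f(x,y) = 1*x^2 + 2*x*y + 1*y^2 - 1*x + 5*y - 1 is:
H = [[2, 2], [2, 2]]
Trace = 2 + 2 = 4
Determinant = 2*2 - (2)^2 = 0
Discriminant = (4)^2 - 4*0 = 16.0
Eigenvalues: lambda_1 = 0.0, lambda_2 = 4.0
The function is convex.

1


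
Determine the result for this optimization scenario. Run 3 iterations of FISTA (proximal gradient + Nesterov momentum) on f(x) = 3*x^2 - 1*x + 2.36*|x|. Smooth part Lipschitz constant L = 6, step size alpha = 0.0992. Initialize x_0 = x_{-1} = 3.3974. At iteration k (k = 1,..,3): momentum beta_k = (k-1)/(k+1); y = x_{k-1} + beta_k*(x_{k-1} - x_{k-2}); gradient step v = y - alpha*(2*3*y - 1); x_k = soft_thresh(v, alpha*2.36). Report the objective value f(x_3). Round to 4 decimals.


FISTA on f(x) = 3*x^2 - 1*x + 2.36*|x|
L = 6, alpha = 0.0992
Iteration 1: beta = 0.0, y = 3.3974 + 0.0*(3.3974 - 3.3974) = 3.3974
  grad(y) = 19.3844, v = y - alpha*grad = 1.4745
  prox(v) = soft_thresh(1.4745, 0.2341) = 1.2404
Iteration 2: beta = 0.3333, y = 1.2404 + 0.3333*(1.2404 - 3.3974) = 0.5213
  grad(y) = 2.128, v = y - alpha*grad = 0.3102
  prox(v) = soft_thresh(0.3102, 0.2341) = 0.0761
Iteration 3: beta = 0.5, y = 0.0761 + 0.5*(0.0761 - 1.2404) = -0.506
  grad(y) = -4.0359, v = y - alpha*grad = -0.1056
  prox(v) = soft_thresh(-0.1056, 0.2341) = 0.0
f(x_3) = 3*0.0^2 - 1*0.0 + 2.36*|0.0| = 0.0


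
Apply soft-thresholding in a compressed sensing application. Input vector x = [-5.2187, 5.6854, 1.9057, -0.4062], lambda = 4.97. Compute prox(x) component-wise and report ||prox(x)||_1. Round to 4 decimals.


Soft-thresholding with lambda = 4.97:
prox(-5.2187) = sign(-5.2187)*max(|-5.2187| - 4.97, 0) = -0.2487
prox(5.6854) = sign(5.6854)*max(|5.6854| - 4.97, 0) = 0.7154
prox(1.9057) = sign(1.9057)*max(|1.9057| - 4.97, 0) = 0.0
prox(-0.4062) = sign(-0.4062)*max(|-0.4062| - 4.97, 0) = 0.0
prox(x) = [-0.2487, 0.7154, 0.0, 0.0]
||prox(x)||_1 = 0.2487 + 0.7154 + 0.0 + 0.0 = 0.9641


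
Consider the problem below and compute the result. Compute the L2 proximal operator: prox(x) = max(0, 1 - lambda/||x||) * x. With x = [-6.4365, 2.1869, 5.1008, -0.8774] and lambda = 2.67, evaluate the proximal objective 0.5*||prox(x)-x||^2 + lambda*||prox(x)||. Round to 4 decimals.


Step 1: Compute ||x||.
||x|| = 8.5439
Step 2: Compute scaling factor.
scale = max(0, 1 - 2.67/8.5439) = 0.6875
Step 3: prox(x) = [-4.4251, 1.5035, 3.5068, -0.6032]
||prox(x)|| = 5.8739
Step 4: Proximal objective.
0.5*||prox-x||^2 = 3.5645
lambda*||prox|| = 15.6833
Total = 19.2479


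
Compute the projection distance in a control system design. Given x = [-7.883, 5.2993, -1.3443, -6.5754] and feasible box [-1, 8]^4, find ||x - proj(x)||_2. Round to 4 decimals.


Project each component onto [-1, 8].
clip(-7.883) = -1.0, clip(5.2993) = 5.2993, clip(-1.3443) = -1.0, clip(-6.5754) = -1.0
Projection = [-1.0, 5.2993, -1.0, -1.0]
Squared diffs: [47.3757, 0.0, 0.1185, 31.0851]
Distance = sqrt(78.5793) = 8.8645


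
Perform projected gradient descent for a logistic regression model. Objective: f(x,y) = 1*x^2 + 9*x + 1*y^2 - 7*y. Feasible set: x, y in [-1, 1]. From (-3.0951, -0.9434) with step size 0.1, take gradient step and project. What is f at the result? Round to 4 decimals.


Step 1: Compute gradient at (-3.0951, -0.9434).
grad_x = 2*1*-3.0951 + 9 = 2.8098
grad_y = 2*1*-0.9434 - 7 = -8.8868
Step 2: Gradient step.
x_raw = -3.0951 - 0.1*2.8098 = -3.3761
y_raw = -0.9434 - 0.1*-8.8868 = -0.0547
Step 3: Project onto [-1, 1].
x_proj = clip(-3.3761) = -1.0
y_proj = clip(-0.0547) = -0.0547
Step 4: Evaluate f.
f(-1.0, -0.0547) = -7.614


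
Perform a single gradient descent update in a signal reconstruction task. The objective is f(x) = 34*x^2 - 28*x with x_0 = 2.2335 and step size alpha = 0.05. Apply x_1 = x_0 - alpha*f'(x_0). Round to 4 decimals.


We compute the gradient at x_0 and apply the update.
f'(x) = 68*x - 28
f'(2.2335) = 68*2.2335 - 28 = 123.878
x_1 = 2.2335 - 0.05*123.878 = -3.9604


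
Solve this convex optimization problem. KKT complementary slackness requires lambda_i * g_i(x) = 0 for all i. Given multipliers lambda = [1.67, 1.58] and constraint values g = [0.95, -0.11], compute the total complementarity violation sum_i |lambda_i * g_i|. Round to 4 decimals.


KKT complementary slackness check:
lambda_1 * g_1 = 1.67 * 0.95 = 1.5865
lambda_2 * g_2 = 1.58 * -0.11 = -0.1738
Total violation = 1.5865 + 0.1738 = 1.7603


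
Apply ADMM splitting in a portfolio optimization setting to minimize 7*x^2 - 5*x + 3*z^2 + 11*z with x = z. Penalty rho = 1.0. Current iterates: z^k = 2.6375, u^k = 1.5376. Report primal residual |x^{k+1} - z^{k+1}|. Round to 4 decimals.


ADMM iteration with rho = 1.0, z^k = 2.6375, u^k = 1.5376
Step 1: x-update.
Minimize 7*x^2 - 5*x + (1.0/2)*(x - 2.6375 + 1.5376)^2
FOC: (2*7 + 1.0)*x = 5 + 1.0*(2.6375 - 1.5376)
x^{k+1} = 0.4067
Step 2: z-update.
Minimize 3*z^2 + 11*z + (1.0/2)*(0.4067 - z + 1.5376)^2
FOC: (2*3 + 1.0)*z = -11 + 1.0*(0.4067 + 1.5376)
z^{k+1} = -1.2937
Step 3: u-update.
u^{k+1} = 1.5376 + 0.4067 + 1.2937 = 3.2379
Step 4: Primal residual = |0.4067 + 1.2937| = 1.7003


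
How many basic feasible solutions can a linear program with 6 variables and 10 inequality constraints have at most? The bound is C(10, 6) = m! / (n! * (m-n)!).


Each vertex corresponds to some choice of n active constraints out of m, so the number of vertices is at most C(m, n) = m! / (n!(m-n)!).
m = 10, n = 6
Numerator: 10 * 9 * 8 * 7 * 6 * 5
Denominator: 6! = 720
C(10, 6) = 210


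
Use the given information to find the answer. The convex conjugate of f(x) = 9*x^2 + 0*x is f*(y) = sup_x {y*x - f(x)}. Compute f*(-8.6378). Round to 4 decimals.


f*(y) = sup_x {y*x - a*x^2 - b*x} = sup_x {(y-b)*x - a*x^2}
FOC: (y - b) - 2a*x = 0 => x* = (y - b)/(2a)
x* = (-8.6378 - 0)/(2*9) = -0.4799
f*(-8.6378) = (y-b)^2/(4a) = (-8.6378 - 0)^2/(4*9)
= 74.6116/36 = 2.0725


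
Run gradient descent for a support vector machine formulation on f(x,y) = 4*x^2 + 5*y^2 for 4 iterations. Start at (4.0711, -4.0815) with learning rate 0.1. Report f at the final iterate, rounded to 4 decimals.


Gradient descent on f(x,y) = 4*x^2 + 5*y^2.
Starting point: (4.0711, -4.0815), alpha = 0.1
Step 1: grad_x = 2*4*4.0711 = 32.5688, grad_y = 2*5*-4.0815 = -40.815
  x_1 = 4.0711 - 0.1*32.5688 = 0.8142
  y_1 = -4.0815 - 0.1*-40.815 = 0.0
Step 2: grad_x = 2*4*0.8142 = 6.5138, grad_y = 2*5*0.0 = 0.0
  x_2 = 0.8142 - 0.1*6.5138 = 0.1628
  y_2 = 0.0 - 0.1*0.0 = 0.0
Step 3: grad_x = 2*4*0.1628 = 1.3028, grad_y = 2*5*0.0 = 0.0
  x_3 = 0.1628 - 0.1*1.3028 = 0.0326
  y_3 = 0.0 - 0.1*0.0 = 0.0
Step 4: grad_x = 2*4*0.0326 = 0.2606, grad_y = 2*5*0.0 = 0.0
  x_4 = 0.0326 - 0.1*0.2606 = 0.0065
  y_4 = 0.0 - 0.1*0.0 = 0.0
f(0.0065, 0.0) = 4*0.0065^2 + 5*0.0^2 = 0.0002


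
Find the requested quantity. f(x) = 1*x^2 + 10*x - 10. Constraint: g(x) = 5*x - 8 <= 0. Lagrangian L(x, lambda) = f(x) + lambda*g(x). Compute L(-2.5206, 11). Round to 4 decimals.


Step 1: Evaluate f(x).
f(-2.5206) = 1*(-2.5206)^2 + 10*(-2.5206) - 10 = -28.8526
Step 2: Evaluate g(x).
g(-2.5206) = 5*-2.5206 - 8 = -20.603
Step 3: Compute Lagrangian.
L = -28.8526 + 11*-20.603 = -255.4856


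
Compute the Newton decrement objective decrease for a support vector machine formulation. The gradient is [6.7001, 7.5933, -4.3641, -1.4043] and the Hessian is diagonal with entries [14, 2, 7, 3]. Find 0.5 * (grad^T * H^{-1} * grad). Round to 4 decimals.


Step 1: H is diagonal, so H^(-1) * g = [0.4786, 3.7967, -0.6234, -0.4681].
Step 2: g^T H^(-1) g = sum_i g_i^2 / H_ii
  = (6.7001)^2/14 + (7.5933)^2/2 + (-4.3641)^2/7 + (-1.4043)^2/3
  = 3.2065 + 28.8291 + 2.7208 + 0.6574 = 35.4137
Step 3: Objective decrease = 0.5 * g^T H^(-1) g = 17.7069


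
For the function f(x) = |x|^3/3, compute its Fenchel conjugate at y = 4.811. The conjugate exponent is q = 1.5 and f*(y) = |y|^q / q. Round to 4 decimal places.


The conjugate exponent q satisfies 1/p + 1/q = 1.
p = 3, so q = 3/(3 - 1) = 1.5
|y|^q = 4.811^1.5 = 10.5524
f*(4.811) = 10.5524 / 1.5 = 7.035


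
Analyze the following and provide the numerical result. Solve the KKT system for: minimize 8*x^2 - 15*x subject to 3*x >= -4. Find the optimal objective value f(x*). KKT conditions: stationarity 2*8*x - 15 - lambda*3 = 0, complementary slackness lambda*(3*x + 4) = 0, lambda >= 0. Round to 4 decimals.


Step 1: Try lambda = 0 (constraint inactive).
Stationarity: 2*8*x - 15 = 0
x* = 15/(2*8) = 0.9375
Check constraint: 3*0.9375 = 2.8125 >= -4 -- satisfied.
Step 2: Compute optimal value.
f(x*) = 8*0.9375^2 - 15*0.9375 = -7.0313


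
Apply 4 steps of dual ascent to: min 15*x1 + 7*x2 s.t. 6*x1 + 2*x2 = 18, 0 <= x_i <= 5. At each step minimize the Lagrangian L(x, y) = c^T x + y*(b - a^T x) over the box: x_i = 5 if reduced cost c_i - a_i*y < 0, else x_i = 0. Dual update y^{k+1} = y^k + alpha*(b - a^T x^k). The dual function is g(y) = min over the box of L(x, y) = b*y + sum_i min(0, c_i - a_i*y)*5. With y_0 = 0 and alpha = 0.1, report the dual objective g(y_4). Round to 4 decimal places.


Dual ascent for LP: min 15*x1 + 7*x2, 6*x1 + 2*x2 = 18, 0 <= x_i <= 5
Step 1: y^k = 0.0, reduced costs: (15.0, 7.0)
  x^k = (0.0, 0.0), subgradient = b - a^T x = 18.0
  y^{k+1} = 0.0 + 0.1*18.0 = 1.8
Step 2: y^k = 1.8, reduced costs: (4.2, 3.4)
  x^k = (0.0, 0.0), subgradient = b - a^T x = 18.0
  y^{k+1} = 1.8 + 0.1*18.0 = 3.6
Step 3: y^k = 3.6, reduced costs: (-6.6, -0.2)
  x^k = (5.0, 5.0), subgradient = b - a^T x = -22.0
  y^{k+1} = 3.6 + 0.1*-22.0 = 1.4
Step 4: y^k = 1.4, reduced costs: (6.6, 4.2)
  x^k = (0.0, 0.0), subgradient = b - a^T x = 18.0
  y^{k+1} = 1.4 + 0.1*18.0 = 3.2
Dual objective at y_4 = 3.2: reduced costs (-4.2, 0.6), box minimizer x = (5.0, 0.0)
g(y_4) = b*y + (c1 - a1*y)*x1 + (c2 - a2*y)*x2 = 18*3.2 + (-4.2)*5.0 + 0.6*0.0 = 57.6 - 21.0 + 0.0 = 36.6


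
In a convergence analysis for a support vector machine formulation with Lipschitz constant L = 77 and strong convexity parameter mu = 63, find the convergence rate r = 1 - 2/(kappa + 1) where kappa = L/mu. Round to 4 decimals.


Step 1: Compute the condition number.
kappa = L/mu = 77/63 = 1.2222
Step 2: Compute the convergence rate.
r = 1 - 2/(kappa + 1) = 1 - 2*mu/(L + mu) = (L - mu)/(L + mu) = 14/140 = 0.1


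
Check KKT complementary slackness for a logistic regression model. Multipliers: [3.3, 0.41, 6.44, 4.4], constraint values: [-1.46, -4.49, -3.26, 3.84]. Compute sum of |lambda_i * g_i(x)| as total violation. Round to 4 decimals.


KKT complementary slackness check:
lambda_1 * g_1 = 3.3 * -1.46 = -4.818
lambda_2 * g_2 = 0.41 * -4.49 = -1.8409
lambda_3 * g_3 = 6.44 * -3.26 = -20.9944
lambda_4 * g_4 = 4.4 * 3.84 = 16.896
Total violation = 4.818 + 1.8409 + 20.9944 + 16.896 = 44.5493


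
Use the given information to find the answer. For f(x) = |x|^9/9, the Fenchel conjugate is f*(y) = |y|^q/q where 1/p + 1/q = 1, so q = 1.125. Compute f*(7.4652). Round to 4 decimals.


The conjugate exponent q satisfies 1/p + 1/q = 1.
p = 9, so q = 9/(9 - 1) = 1.125
|y|^q = 7.4652^1.125 = 9.5978
f*(7.4652) = 9.5978 / 1.125 = 8.5314


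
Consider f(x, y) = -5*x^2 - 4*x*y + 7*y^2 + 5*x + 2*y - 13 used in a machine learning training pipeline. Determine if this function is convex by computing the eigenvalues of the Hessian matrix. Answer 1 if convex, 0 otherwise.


The Hessian of f(x,y) = -5*x^2 - 4*x*y + 7*y^2 + 5*x + 2*y - 13 is:
H = [[-10, -4], [-4, 14]]
Trace = -10 + 14 = 4
Determinant = -10*14 - (-4)^2 = -156
Discriminant = (4)^2 - 4*-156 = 640.0
Eigenvalues: lambda_1 = -10.6491, lambda_2 = 14.6491
The function is not convex.

0


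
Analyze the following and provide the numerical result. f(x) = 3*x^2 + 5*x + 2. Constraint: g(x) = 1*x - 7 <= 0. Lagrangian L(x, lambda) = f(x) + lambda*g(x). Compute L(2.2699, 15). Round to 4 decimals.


Step 1: Evaluate f(x).
f(2.2699) = 3*2.2699^2 + 5*2.2699 + 2 = 28.8068
Step 2: Evaluate g(x).
g(2.2699) = 1*2.2699 - 7 = -4.7301
Step 3: Compute Lagrangian.
L = 28.8068 + 15*-4.7301 = -42.1447


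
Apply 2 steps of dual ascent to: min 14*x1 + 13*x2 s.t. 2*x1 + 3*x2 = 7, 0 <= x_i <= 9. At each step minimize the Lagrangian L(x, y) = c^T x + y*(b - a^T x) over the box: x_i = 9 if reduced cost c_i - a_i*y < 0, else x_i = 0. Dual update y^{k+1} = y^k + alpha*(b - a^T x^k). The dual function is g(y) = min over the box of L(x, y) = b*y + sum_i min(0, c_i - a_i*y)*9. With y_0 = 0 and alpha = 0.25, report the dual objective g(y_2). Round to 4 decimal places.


Dual ascent for LP: min 14*x1 + 13*x2, 2*x1 + 3*x2 = 7, 0 <= x_i <= 9
Step 1: y^k = 0.0, reduced costs: (14.0, 13.0)
  x^k = (0.0, 0.0), subgradient = b - a^T x = 7.0
  y^{k+1} = 0.0 + 0.25*7.0 = 1.75
Step 2: y^k = 1.75, reduced costs: (10.5, 7.75)
  x^k = (0.0, 0.0), subgradient = b - a^T x = 7.0
  y^{k+1} = 1.75 + 0.25*7.0 = 3.5
Dual objective at y_2 = 3.5: reduced costs (7.0, 2.5), box minimizer x = (0.0, 0.0)
g(y_2) = b*y + (c1 - a1*y)*x1 + (c2 - a2*y)*x2 = 7*3.5 + 7.0*0.0 + 2.5*0.0 = 24.5 + 0.0 + 0.0 = 24.5


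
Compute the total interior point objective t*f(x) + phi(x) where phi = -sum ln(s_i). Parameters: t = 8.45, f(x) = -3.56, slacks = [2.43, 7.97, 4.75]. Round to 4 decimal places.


Step 1: Compute log-barrier.
ln values: [0.8879, 2.0757, 1.5581]
phi = -(0.8879 + 2.0757 + 1.5581) = -4.5217
Step 2: Compute augmented objective.
t*f(x) = 8.45*-3.56 = -30.082
Total = -30.082 - 4.5217 = -34.6037


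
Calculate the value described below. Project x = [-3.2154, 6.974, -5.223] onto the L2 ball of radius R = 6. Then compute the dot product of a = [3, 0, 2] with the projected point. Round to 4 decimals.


Step 1: Compute ||x|| (intermediates to 6 decimals).
||x|| = sqrt((-3.2154)^2 + 6.974^2 + (-5.223)^2) = 9.287368
Step 2: Project.
Since ||x|| > R, scale = R/||x|| = 6/9.287368 = 0.646039, proj(x) = scale * x
proj(x) = [-2.077274, 4.505476, -3.374262]
Step 3: Dot product.
a^T * proj(x) = 3*(-2.077274) + 0*4.505476 + 2*(-3.374262) = -12.9803


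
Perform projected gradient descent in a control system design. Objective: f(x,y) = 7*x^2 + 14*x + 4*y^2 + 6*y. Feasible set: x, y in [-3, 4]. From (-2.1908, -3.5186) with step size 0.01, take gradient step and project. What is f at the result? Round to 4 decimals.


Step 1: Compute gradient at (-2.1908, -3.5186).
grad_x = 2*7*-2.1908 + 14 = -16.6712
grad_y = 2*4*-3.5186 + 6 = -22.1488
Step 2: Gradient step.
x_raw = -2.1908 - 0.01*-16.6712 = -2.0241
y_raw = -3.5186 - 0.01*-22.1488 = -3.2971
Step 3: Project onto [-3, 4].
x_proj = clip(-2.0241) = -2.0241
y_proj = clip(-3.2971) = -3.0
Step 4: Evaluate f.
f(-2.0241, -3.0) = 18.3413


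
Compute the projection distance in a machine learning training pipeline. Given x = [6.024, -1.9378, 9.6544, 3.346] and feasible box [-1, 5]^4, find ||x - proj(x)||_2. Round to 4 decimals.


Project each component onto [-1, 5].
clip(6.024) = 5.0, clip(-1.9378) = -1.0, clip(9.6544) = 5.0, clip(3.346) = 3.346
Projection = [5.0, -1.0, 5.0, 3.346]
Squared diffs: [1.0486, 0.8795, 21.6634, 0.0]
Distance = sqrt(23.5915) = 4.8571


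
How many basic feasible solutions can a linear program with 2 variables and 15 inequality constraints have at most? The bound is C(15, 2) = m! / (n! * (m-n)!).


Each vertex corresponds to some choice of n active constraints out of m, so the number of vertices is at most C(m, n) = m! / (n!(m-n)!).
m = 15, n = 2
Numerator: 15 * 14
Denominator: 2! = 2
C(15, 2) = 105


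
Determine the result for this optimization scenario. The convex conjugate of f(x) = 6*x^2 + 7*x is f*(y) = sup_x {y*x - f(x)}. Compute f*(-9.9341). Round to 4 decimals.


f*(y) = sup_x {y*x - a*x^2 - b*x} = sup_x {(y-b)*x - a*x^2}
FOC: (y - b) - 2a*x = 0 => x* = (y - b)/(2a)
x* = (-9.9341 - 7)/(2*6) = -1.4112
f*(-9.9341) = (y-b)^2/(4a) = (-9.9341 - 7)^2/(4*6)
= 286.7637/24 = 11.9485


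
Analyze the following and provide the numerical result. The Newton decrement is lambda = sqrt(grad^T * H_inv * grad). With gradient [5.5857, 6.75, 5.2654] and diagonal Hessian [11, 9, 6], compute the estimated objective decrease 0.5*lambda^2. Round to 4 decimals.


Step 1: H is diagonal, so H^(-1) * g = [0.5078, 0.75, 0.8776].
Step 2: g^T H^(-1) g = sum_i g_i^2 / H_ii
  = (5.5857)^2/11 + (6.75)^2/9 + (5.2654)^2/6
  = 2.8364 + 5.0625 + 4.6207 = 12.5196
Step 3: Objective decrease = 0.5 * g^T H^(-1) g = 6.2598


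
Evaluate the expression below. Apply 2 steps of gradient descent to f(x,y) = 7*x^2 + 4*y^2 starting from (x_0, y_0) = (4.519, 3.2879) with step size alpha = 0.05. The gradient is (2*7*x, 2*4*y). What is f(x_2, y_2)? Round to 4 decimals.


Gradient descent on f(x,y) = 7*x^2 + 4*y^2.
Starting point: (4.519, 3.2879), alpha = 0.05
Step 1: grad_x = 2*7*4.519 = 63.266, grad_y = 2*4*3.2879 = 26.3032
  x_1 = 4.519 - 0.05*63.266 = 1.3557
  y_1 = 3.2879 - 0.05*26.3032 = 1.9727
Step 2: grad_x = 2*7*1.3557 = 18.9798, grad_y = 2*4*1.9727 = 15.7819
  x_2 = 1.3557 - 0.05*18.9798 = 0.4067
  y_2 = 1.9727 - 0.05*15.7819 = 1.1836
f(0.4067, 1.1836) = 7*0.4067^2 + 4*1.1836^2 = 6.7619


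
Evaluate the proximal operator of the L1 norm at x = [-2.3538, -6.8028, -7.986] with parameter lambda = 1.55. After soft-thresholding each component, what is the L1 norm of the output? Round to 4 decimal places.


Soft-thresholding with lambda = 1.55:
prox(-2.3538) = sign(-2.3538)*max(|-2.3538| - 1.55, 0) = -0.8038
prox(-6.8028) = sign(-6.8028)*max(|-6.8028| - 1.55, 0) = -5.2528
prox(-7.986) = sign(-7.986)*max(|-7.986| - 1.55, 0) = -6.436
prox(x) = [-0.8038, -5.2528, -6.436]
||prox(x)||_1 = 0.8038 + 5.2528 + 6.436 = 12.4926


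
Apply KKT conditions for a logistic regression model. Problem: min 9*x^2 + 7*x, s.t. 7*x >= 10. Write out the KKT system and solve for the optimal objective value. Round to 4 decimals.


Step 1: Try lambda = 0 (constraint inactive).
x_unc = -7/(2*9) = -0.3889
Check: 7*-0.3889 = -2.7223 < 10 -- violated!
Step 2: Constraint must be active: 7*x = 10
x* = 10/7 = 1.4286 (rounded; the exact value 10/7 is used below)
lambda = (2*9*(10/7) + 7)/7 = 4.6735
Step 3: Compute optimal value.
f(x*) = 9*(10/7)^2 + 7*(10/7) = 28.3673


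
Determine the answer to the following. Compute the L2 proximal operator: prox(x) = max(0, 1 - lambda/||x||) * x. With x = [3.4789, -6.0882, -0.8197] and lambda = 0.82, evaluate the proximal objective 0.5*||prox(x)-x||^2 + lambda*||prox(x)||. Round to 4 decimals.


Step 1: Compute ||x||.
||x|| = 7.0598
Step 2: Compute scaling factor.
scale = max(0, 1 - 0.82/7.0598) = 0.8838
Step 3: prox(x) = [3.0748, -5.3811, -0.7245]
||prox(x)|| = 6.2398
Step 4: Proximal objective.
0.5*||prox-x||^2 = 0.3362
lambda*||prox|| = 5.1166
Total = 5.4528


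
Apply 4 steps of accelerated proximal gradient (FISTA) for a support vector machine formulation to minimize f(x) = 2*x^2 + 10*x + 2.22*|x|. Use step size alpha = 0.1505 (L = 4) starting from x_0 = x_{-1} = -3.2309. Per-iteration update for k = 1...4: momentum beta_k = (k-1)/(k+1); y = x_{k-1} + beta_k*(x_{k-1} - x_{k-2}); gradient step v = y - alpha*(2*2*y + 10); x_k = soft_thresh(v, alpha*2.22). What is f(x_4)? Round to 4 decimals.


FISTA on f(x) = 2*x^2 + 10*x + 2.22*|x|
L = 4, alpha = 0.1505
Iteration 1: beta = 0.0, y = -3.2309 + 0.0*(-3.2309 + 3.2309) = -3.2309
  grad(y) = -2.9236, v = y - alpha*grad = -2.7909
  prox(v) = soft_thresh(-2.7909, 0.3341) = -2.4568
Iteration 2: beta = 0.3333, y = -2.4568 + 0.3333*(-2.4568 + 3.2309) = -2.1988
  grad(y) = 1.205, v = y - alpha*grad = -2.3801
  prox(v) = soft_thresh(-2.3801, 0.3341) = -2.046
Iteration 3: beta = 0.5, y = -2.046 + 0.5*(-2.046 + 2.4568) = -1.8406
  grad(y) = 2.6376, v = y - alpha*grad = -2.2376
  prox(v) = soft_thresh(-2.2376, 0.3341) = -1.9034
Iteration 4: beta = 0.6, y = -1.9034 + 0.6*(-1.9034 + 2.046) = -1.8179
  grad(y) = 2.7283, v = y - alpha*grad = -2.2285
  prox(v) = soft_thresh(-2.2285, 0.3341) = -1.8944
f(x_4) = 2*(-1.8944)^2 + 10*(-1.8944) + 2.22*|-1.8944| = -7.5609


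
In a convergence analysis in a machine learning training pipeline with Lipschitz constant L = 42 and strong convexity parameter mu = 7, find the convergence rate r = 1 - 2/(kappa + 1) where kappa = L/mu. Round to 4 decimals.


Step 1: Compute the condition number.
kappa = L/mu = 42/7 = 6.0
Step 2: Compute the convergence rate.
r = 1 - 2/(kappa + 1) = 1 - 2*mu/(L + mu) = (L - mu)/(L + mu) = 35/49 = 0.7143


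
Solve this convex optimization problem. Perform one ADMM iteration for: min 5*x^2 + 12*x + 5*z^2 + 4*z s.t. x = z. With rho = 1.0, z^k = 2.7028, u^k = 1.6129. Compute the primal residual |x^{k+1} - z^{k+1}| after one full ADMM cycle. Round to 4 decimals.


ADMM iteration with rho = 1.0, z^k = 2.7028, u^k = 1.6129
Step 1: x-update.
Minimize 5*x^2 + 12*x + (1.0/2)*(x - 2.7028 + 1.6129)^2
FOC: (2*5 + 1.0)*x = -12 + 1.0*(2.7028 - 1.6129)
x^{k+1} = -0.9918
Step 2: z-update.
Minimize 5*z^2 + 4*z + (1.0/2)*(-0.9918 - z + 1.6129)^2
FOC: (2*5 + 1.0)*z = -4 + 1.0*(-0.9918 + 1.6129)
z^{k+1} = -0.3072
Step 3: u-update.
u^{k+1} = 1.6129 - 0.9918 + 0.3072 = 0.9282
Step 4: Primal residual = |-0.9918 + 0.3072| = 0.6847


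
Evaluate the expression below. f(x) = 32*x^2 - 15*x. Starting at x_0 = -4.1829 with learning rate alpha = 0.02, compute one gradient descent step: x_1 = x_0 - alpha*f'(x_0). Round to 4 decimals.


We compute the gradient at x_0 and apply the update.
f'(x) = 64*x - 15
f'(-4.1829) = 64*-4.1829 - 15 = -282.7056
x_1 = -4.1829 - 0.02*-282.7056 = 1.4712
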